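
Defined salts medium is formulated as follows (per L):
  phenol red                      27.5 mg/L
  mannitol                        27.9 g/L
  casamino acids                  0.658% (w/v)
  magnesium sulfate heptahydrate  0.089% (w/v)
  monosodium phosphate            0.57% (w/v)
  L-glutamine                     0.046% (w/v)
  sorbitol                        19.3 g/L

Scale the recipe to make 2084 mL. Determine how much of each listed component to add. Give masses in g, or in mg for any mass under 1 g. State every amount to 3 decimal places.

Target volume = 2084 mL = 2.084 L.
phenol red: 27.5 mg/L × 2.084 L = 57.310 mg
mannitol: 27.9 g/L × 2.084 L = 58.144 g
casamino acids: 0.658 g per 100 mL × 2084 mL ÷ 100 = 13.713 g
magnesium sulfate heptahydrate: 0.089 g per 100 mL × 2084 mL ÷ 100 = 1.855 g
monosodium phosphate: 0.57 g per 100 mL × 2084 mL ÷ 100 = 11.879 g
L-glutamine: 0.046 g per 100 mL × 2084 mL ÷ 100 = 0.95864 g = 958.640 mg
sorbitol: 19.3 g/L × 2.084 L = 40.221 g

phenol red 57.310 mg; mannitol 58.144 g; casamino acids 13.713 g; magnesium sulfate heptahydrate 1.855 g; monosodium phosphate 11.879 g; L-glutamine 958.640 mg; sorbitol 40.221 g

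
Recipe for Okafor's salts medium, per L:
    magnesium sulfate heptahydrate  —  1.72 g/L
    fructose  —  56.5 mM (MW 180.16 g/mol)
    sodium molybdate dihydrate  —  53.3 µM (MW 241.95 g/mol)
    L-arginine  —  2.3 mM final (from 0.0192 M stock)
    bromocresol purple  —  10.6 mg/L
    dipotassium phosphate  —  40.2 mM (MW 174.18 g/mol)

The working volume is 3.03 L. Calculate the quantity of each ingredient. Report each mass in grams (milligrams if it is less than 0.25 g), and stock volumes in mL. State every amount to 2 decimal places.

magnesium sulfate heptahydrate 5.21 g; fructose 30.84 g; sodium molybdate dihydrate 39.07 mg; L-arginine 362.97 mL; bromocresol purple 32.12 mg; dipotassium phosphate 21.22 g

Working volume: 3.03 L.
magnesium sulfate heptahydrate: 1.72 g/L × 3.03 L = 5.21 g
fructose: 56.5 mmol/L × 180.16 g/mol × 3.03 L ÷ 1000 = 30.84 g
sodium molybdate dihydrate: 53.3 µmol/L × 241.95 g/mol × 3.03 L ÷ 1000 = 39.07 mg
L-arginine: V = C2·V2/C1 = 2.3 mM × 3030 mL ÷ 19.2 mM = 362.97 mL
bromocresol purple: 10.6 mg/L × 3.03 L = 32.12 mg
dipotassium phosphate: 40.2 mmol/L × 174.18 g/mol × 3.03 L ÷ 1000 = 21.22 g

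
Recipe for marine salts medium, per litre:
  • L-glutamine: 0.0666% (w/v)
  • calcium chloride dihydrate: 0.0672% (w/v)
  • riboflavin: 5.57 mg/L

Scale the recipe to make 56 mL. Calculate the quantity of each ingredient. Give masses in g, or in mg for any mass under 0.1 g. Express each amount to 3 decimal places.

Scale factor relative to 1 L: 0.056.
L-glutamine: 0.0666 g per 100 mL × 56 mL ÷ 100 = 0.037296 g = 37.296 mg
calcium chloride dihydrate: 0.0672% w/v = 0.672 g/L → 0.672 × 0.056 L = 0.037632 g = 37.632 mg
riboflavin: 5.57 mg/L × 0.056 L = 0.312 mg

L-glutamine 37.296 mg; calcium chloride dihydrate 37.632 mg; riboflavin 0.312 mg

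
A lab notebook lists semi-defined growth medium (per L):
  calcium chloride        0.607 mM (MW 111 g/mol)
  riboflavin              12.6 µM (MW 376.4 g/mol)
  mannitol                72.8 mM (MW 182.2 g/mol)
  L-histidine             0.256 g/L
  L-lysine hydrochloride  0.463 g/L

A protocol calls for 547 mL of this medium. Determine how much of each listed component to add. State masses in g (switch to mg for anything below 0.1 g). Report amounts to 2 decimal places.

Scale factor relative to 1 L: 0.547.
calcium chloride: 0.607 mmol/L × 111 mg/mmol × 0.547 L = 36.86 mg
riboflavin: 12.6 µmol/L × 376.4 g/mol × 0.547 L ÷ 1000 = 2.59 mg
mannitol: 72.8 mmol/L × 182.2 g/mol × 0.547 L ÷ 1000 = 7.26 g
L-histidine: 0.256 g/L × 0.547 L = 0.14 g
L-lysine hydrochloride: 0.463 g/L × 0.547 L = 0.25 g

calcium chloride 36.86 mg; riboflavin 2.59 mg; mannitol 7.26 g; L-histidine 0.14 g; L-lysine hydrochloride 0.25 g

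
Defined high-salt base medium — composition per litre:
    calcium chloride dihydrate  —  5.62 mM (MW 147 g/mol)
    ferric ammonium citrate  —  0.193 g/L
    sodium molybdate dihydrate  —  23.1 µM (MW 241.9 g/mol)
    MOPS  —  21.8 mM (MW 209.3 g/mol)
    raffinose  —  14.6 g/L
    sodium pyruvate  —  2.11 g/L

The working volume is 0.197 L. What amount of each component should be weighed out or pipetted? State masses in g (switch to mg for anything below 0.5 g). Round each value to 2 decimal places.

calcium chloride dihydrate 162.75 mg; ferric ammonium citrate 38.02 mg; sodium molybdate dihydrate 1.10 mg; MOPS 0.90 g; raffinose 2.88 g; sodium pyruvate 415.67 mg

Scale factor relative to 1 L: 0.197.
calcium chloride dihydrate: 5.62 mmol/L × 147 mg/mmol × 0.197 L = 162.75 mg
ferric ammonium citrate: 0.193 g/L × 0.197 L = 0.038021 g = 38.02 mg
sodium molybdate dihydrate: 23.1 µmol/L × 241.9 g/mol × 0.197 L ÷ 1000 = 1.10 mg
MOPS: 21.8 mmol/L × 209.3 g/mol × 0.197 L ÷ 1000 = 0.90 g
raffinose: 14.6 g/L × 0.197 L = 2.88 g
sodium pyruvate: 2.11 g/L × 0.197 L = 0.41567 g = 415.67 mg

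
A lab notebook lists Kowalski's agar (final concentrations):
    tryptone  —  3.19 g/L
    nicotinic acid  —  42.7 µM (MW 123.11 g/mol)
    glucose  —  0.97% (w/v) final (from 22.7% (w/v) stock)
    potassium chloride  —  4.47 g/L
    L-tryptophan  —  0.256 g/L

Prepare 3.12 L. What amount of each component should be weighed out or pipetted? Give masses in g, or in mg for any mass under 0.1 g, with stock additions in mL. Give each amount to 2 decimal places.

Scale factor relative to 1 L: 3.12.
tryptone: 3.19 g/L × 3.12 L = 9.95 g
nicotinic acid: 42.7 µmol/L × 123.11 g/mol × 3.12 L ÷ 1000 = 16.40 mg
glucose: dilute stock: 0.97% ÷ 22.7% × 3120 mL = 133.32 mL
potassium chloride: 4.47 g/L × 3.12 L = 13.95 g
L-tryptophan: 0.256 g/L × 3.12 L = 0.80 g

tryptone 9.95 g; nicotinic acid 16.40 mg; glucose 133.32 mL; potassium chloride 13.95 g; L-tryptophan 0.80 g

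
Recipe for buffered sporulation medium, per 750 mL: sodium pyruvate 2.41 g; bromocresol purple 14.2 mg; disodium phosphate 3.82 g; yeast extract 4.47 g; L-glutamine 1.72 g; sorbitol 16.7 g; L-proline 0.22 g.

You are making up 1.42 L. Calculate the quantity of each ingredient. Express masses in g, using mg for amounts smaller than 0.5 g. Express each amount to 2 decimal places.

Scale factor = 1420 mL / 750 mL = 1.89333.
sodium pyruvate: 2.41 g × (1420 mL / 750 mL) = 4.56 g
bromocresol purple: 14.2 mg × (1420 mL / 750 mL) = 26.89 mg
disodium phosphate: 3.82 g × (1420 mL / 750 mL) = 7.23 g
yeast extract: 4.47 g × (1420 mL / 750 mL) = 8.46 g
L-glutamine: 1.72 g × (1420 mL / 750 mL) = 3.26 g
sorbitol: 16.7 g × (1420 mL / 750 mL) = 31.62 g
L-proline: 0.22 g × (1420 mL / 750 mL) = 0.416533 g = 416.53 mg

sodium pyruvate 4.56 g; bromocresol purple 26.89 mg; disodium phosphate 7.23 g; yeast extract 8.46 g; L-glutamine 3.26 g; sorbitol 31.62 g; L-proline 416.53 mg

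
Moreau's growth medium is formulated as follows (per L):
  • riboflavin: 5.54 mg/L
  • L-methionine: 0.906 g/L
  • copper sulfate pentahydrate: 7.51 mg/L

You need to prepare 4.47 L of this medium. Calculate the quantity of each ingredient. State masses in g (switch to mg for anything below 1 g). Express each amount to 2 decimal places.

Scale factor relative to 1 L: 4.47.
riboflavin: 5.54 mg/L × 4.47 L = 24.76 mg
L-methionine: 0.906 g/L × 4.47 L = 4.05 g
copper sulfate pentahydrate: 7.51 mg/L × 4.47 L = 33.57 mg

riboflavin 24.76 mg; L-methionine 4.05 g; copper sulfate pentahydrate 33.57 mg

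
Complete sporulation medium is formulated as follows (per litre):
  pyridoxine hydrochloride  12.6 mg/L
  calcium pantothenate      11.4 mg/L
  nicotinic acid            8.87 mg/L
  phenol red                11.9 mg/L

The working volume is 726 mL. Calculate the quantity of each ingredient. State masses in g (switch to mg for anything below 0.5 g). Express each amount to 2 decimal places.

pyridoxine hydrochloride 9.15 mg; calcium pantothenate 8.28 mg; nicotinic acid 6.44 mg; phenol red 8.64 mg

Working volume: 726 mL = 0.726 L.
pyridoxine hydrochloride: 12.6 mg/L × 0.726 L = 9.15 mg
calcium pantothenate: 11.4 mg/L × 0.726 L = 8.28 mg
nicotinic acid: 8.87 mg/L × 0.726 L = 6.44 mg
phenol red: 11.9 mg/L × 0.726 L = 8.64 mg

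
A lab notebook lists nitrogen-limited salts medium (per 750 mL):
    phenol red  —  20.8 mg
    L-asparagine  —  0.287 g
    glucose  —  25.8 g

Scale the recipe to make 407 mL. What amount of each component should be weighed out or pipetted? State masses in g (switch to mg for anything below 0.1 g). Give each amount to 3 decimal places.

phenol red 11.287 mg; L-asparagine 0.156 g; glucose 14.001 g

Scale factor = 407 mL / 750 mL = 0.542667.
phenol red: 20.8 mg × (407 mL / 750 mL) = 11.287 mg
L-asparagine: 0.287 g × (407 mL / 750 mL) = 0.156 g
glucose: 25.8 g × (407 mL / 750 mL) = 14.001 g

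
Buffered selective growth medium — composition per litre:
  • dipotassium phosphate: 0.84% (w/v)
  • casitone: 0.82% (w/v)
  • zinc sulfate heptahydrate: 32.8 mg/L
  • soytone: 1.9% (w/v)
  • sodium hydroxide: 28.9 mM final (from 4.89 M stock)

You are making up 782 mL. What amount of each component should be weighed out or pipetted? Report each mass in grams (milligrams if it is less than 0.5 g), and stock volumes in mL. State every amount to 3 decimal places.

dipotassium phosphate 6.569 g; casitone 6.412 g; zinc sulfate heptahydrate 25.650 mg; soytone 14.858 g; sodium hydroxide 4.622 mL

Target volume = 782 mL = 0.782 L.
dipotassium phosphate: 0.84% w/v = 8.4 g/L → 8.4 × 0.782 L = 6.569 g
casitone: 0.82% w/v = 8.2 g/L → 8.2 × 0.782 L = 6.412 g
zinc sulfate heptahydrate: 32.8 mg/L × 0.782 L = 25.650 mg
soytone: 1.9 g per 100 mL × 782 mL ÷ 100 = 14.858 g
sodium hydroxide: C1V1 = C2V2 → 28.9 mM × 782 mL ÷ 4890 mM = 4.622 mL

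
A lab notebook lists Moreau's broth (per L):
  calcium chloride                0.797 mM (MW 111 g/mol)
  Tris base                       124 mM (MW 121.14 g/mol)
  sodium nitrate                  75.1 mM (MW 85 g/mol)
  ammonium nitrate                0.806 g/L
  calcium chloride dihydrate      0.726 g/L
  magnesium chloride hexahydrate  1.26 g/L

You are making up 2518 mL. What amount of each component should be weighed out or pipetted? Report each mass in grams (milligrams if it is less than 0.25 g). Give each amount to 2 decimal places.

Scale factor relative to 1 L: 2.518.
calcium chloride: 0.797 mmol/L × 111 mg/mmol × 2.518 L = 222.76 mg
Tris base: 124 mmol/L × 121.14 g/mol × 2.518 L ÷ 1000 = 37.82 g
sodium nitrate: 75.1 mmol/L × 85 g/mol × 2.518 L ÷ 1000 = 16.07 g
ammonium nitrate: 0.806 g/L × 2.518 L = 2.03 g
calcium chloride dihydrate: 0.726 g/L × 2.518 L = 1.83 g
magnesium chloride hexahydrate: 1.26 g/L × 2.518 L = 3.17 g

calcium chloride 222.76 mg; Tris base 37.82 g; sodium nitrate 16.07 g; ammonium nitrate 2.03 g; calcium chloride dihydrate 1.83 g; magnesium chloride hexahydrate 3.17 g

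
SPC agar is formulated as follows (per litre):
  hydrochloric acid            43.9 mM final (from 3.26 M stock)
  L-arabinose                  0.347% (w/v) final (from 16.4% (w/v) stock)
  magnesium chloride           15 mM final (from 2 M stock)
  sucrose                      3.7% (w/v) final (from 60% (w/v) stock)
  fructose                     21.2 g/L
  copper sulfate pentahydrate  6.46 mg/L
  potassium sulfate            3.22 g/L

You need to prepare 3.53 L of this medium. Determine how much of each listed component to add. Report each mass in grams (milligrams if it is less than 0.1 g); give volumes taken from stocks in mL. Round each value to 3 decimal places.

Scale factor relative to 1 L: 3.53.
hydrochloric acid: C1V1 = C2V2 → 43.9 mM × 3530 mL ÷ 3260 mM = 47.536 mL
L-arabinose: C1V1 = C2V2 → 0.347% ÷ 16.4% × 3530 mL = 74.690 mL
magnesium chloride: V = C2·V2/C1 = 15 mM × 3530 mL ÷ 2000 mM = 26.475 mL
sucrose: dilute stock: 3.7% ÷ 60% × 3530 mL = 217.683 mL
fructose: 21.2 g/L × 3.53 L = 74.836 g
copper sulfate pentahydrate: 6.46 mg/L × 3.53 L = 22.804 mg
potassium sulfate: 3.22 g/L × 3.53 L = 11.367 g

hydrochloric acid 47.536 mL; L-arabinose 74.690 mL; magnesium chloride 26.475 mL; sucrose 217.683 mL; fructose 74.836 g; copper sulfate pentahydrate 22.804 mg; potassium sulfate 11.367 g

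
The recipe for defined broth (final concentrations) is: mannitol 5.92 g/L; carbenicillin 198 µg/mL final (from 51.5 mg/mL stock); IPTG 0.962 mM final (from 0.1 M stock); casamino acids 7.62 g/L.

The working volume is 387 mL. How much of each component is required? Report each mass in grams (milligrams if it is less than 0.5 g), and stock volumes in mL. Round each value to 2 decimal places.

mannitol 2.29 g; carbenicillin 1.49 mL; IPTG 3.72 mL; casamino acids 2.95 g

Working volume: 387 mL = 0.387 L.
mannitol: 5.92 g/L × 0.387 L = 2.29 g
carbenicillin: dilute stock: 198 µg/mL × 387 mL ÷ 51500 µg/mL = 1.49 mL
IPTG: C1V1 = C2V2 → 0.962 mM × 387 mL ÷ 100 mM = 3.72 mL
casamino acids: 7.62 g/L × 0.387 L = 2.95 g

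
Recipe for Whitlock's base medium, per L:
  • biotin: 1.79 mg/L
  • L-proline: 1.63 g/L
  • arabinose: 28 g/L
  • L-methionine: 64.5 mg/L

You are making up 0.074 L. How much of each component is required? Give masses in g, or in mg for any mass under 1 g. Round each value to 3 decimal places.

biotin 0.132 mg; L-proline 120.620 mg; arabinose 2.072 g; L-methionine 4.773 mg

Scale factor relative to 1 L: 0.074.
biotin: 1.79 mg/L × 0.074 L = 0.132 mg
L-proline: 1.63 g/L × 0.074 L = 0.12062 g = 120.620 mg
arabinose: 28 g/L × 0.074 L = 2.072 g
L-methionine: 64.5 mg/L × 0.074 L = 4.773 mg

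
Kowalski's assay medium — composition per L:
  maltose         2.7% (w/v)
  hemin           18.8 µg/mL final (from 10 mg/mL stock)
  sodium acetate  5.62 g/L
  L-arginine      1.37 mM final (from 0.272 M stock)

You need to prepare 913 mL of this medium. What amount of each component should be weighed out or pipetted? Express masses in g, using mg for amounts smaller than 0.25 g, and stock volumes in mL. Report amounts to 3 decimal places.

maltose 24.651 g; hemin 1.716 mL; sodium acetate 5.131 g; L-arginine 4.599 mL

Working volume: 913 mL = 0.913 L.
maltose: 2.7 g per 100 mL × 913 mL ÷ 100 = 24.651 g
hemin: dilute stock: 18.8 µg/mL × 913 mL ÷ 10000 µg/mL = 1.716 mL
sodium acetate: 5.62 g/L × 0.913 L = 5.131 g
L-arginine: dilute stock: 1.37 mM × 913 mL ÷ 272 mM = 4.599 mL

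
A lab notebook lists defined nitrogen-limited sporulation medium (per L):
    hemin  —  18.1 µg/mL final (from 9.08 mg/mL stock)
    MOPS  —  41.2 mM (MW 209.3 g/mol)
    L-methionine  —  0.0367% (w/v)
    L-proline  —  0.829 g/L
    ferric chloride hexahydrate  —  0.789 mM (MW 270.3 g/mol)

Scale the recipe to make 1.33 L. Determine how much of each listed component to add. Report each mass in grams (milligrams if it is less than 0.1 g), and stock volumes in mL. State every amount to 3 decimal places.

hemin 2.651 mL; MOPS 11.469 g; L-methionine 0.488 g; L-proline 1.103 g; ferric chloride hexahydrate 0.284 g

Working volume: 1.33 L.
hemin: C1V1 = C2V2 → 18.1 µg/mL × 1330 mL ÷ 9080 µg/mL = 2.651 mL
MOPS: 41.2 mmol/L × 209.3 g/mol × 1.33 L ÷ 1000 = 11.469 g
L-methionine: 0.0367% w/v = 0.367 g/L → 0.367 × 1.33 L = 0.488 g
L-proline: 0.829 g/L × 1.33 L = 1.103 g
ferric chloride hexahydrate: 0.789 mmol/L × 270.3 g/mol × 1.33 L ÷ 1000 = 0.284 g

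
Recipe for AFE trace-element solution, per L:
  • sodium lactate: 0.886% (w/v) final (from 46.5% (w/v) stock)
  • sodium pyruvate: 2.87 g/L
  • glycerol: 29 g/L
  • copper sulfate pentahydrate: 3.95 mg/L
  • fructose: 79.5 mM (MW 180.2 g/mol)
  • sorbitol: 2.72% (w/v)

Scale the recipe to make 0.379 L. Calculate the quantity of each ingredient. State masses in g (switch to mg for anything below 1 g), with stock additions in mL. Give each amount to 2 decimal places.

sodium lactate 7.22 mL; sodium pyruvate 1.09 g; glycerol 10.99 g; copper sulfate pentahydrate 1.50 mg; fructose 5.43 g; sorbitol 10.31 g

Scale factor relative to 1 L: 0.379.
sodium lactate: dilute stock: 0.886% ÷ 46.5% × 379 mL = 7.22 mL
sodium pyruvate: 2.87 g/L × 0.379 L = 1.09 g
glycerol: 29 g/L × 0.379 L = 10.99 g
copper sulfate pentahydrate: 3.95 mg/L × 0.379 L = 1.50 mg
fructose: 79.5 mmol/L × 180.2 g/mol × 0.379 L ÷ 1000 = 5.43 g
sorbitol: 2.72 g per 100 mL × 379 mL ÷ 100 = 10.31 g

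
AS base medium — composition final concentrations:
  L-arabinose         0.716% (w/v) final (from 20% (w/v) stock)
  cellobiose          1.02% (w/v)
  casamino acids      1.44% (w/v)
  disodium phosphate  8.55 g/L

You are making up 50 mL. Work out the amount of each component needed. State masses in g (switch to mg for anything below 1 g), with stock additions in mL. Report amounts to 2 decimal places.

L-arabinose 1.79 mL; cellobiose 510.00 mg; casamino acids 720.00 mg; disodium phosphate 427.50 mg

Scale factor relative to 1 L: 0.05.
L-arabinose: C1V1 = C2V2 → 0.716% ÷ 20% × 50 mL = 1.79 mL
cellobiose: 1.02 g per 100 mL × 50 mL ÷ 100 = 0.51 g = 510.00 mg
casamino acids: 1.44% w/v = 14.4 g/L → 14.4 × 0.05 L = 0.72 g = 720.00 mg
disodium phosphate: 8.55 g/L × 0.05 L = 0.4275 g = 427.50 mg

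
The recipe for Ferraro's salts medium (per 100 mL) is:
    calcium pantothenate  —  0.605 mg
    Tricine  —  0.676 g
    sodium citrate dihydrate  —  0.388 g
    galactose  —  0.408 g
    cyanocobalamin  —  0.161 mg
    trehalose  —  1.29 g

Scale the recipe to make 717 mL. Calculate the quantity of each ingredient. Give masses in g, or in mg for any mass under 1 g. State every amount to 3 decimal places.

calcium pantothenate 4.338 mg; Tricine 4.847 g; sodium citrate dihydrate 2.782 g; galactose 2.925 g; cyanocobalamin 1.154 mg; trehalose 9.249 g

Ratio of target to recipe volume: 717 / 100 = 7.17.
calcium pantothenate: 0.605 mg × (717 mL / 100 mL) = 4.338 mg
Tricine: 0.676 g × (717 mL / 100 mL) = 4.847 g
sodium citrate dihydrate: 0.388 g × (717 mL / 100 mL) = 2.782 g
galactose: 0.408 g × (717 mL / 100 mL) = 2.925 g
cyanocobalamin: 0.161 mg × (717 mL / 100 mL) = 1.154 mg
trehalose: 1.29 g × (717 mL / 100 mL) = 9.249 g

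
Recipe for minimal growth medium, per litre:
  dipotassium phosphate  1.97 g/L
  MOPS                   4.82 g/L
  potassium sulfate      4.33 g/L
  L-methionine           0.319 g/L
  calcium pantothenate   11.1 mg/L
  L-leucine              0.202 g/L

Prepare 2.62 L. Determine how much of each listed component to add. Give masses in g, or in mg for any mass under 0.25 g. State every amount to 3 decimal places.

Working volume: 2.62 L.
dipotassium phosphate: 1.97 g/L × 2.62 L = 5.161 g
MOPS: 4.82 g/L × 2.62 L = 12.628 g
potassium sulfate: 4.33 g/L × 2.62 L = 11.345 g
L-methionine: 0.319 g/L × 2.62 L = 0.836 g
calcium pantothenate: 11.1 mg/L × 2.62 L = 29.082 mg
L-leucine: 0.202 g/L × 2.62 L = 0.529 g

dipotassium phosphate 5.161 g; MOPS 12.628 g; potassium sulfate 11.345 g; L-methionine 0.836 g; calcium pantothenate 29.082 mg; L-leucine 0.529 g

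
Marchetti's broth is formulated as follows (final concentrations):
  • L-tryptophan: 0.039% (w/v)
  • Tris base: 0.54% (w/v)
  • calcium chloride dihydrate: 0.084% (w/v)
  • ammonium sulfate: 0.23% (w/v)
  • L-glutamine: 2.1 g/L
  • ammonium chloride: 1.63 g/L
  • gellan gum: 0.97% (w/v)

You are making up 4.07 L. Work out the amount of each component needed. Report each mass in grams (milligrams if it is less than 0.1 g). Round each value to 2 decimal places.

Working volume: 4.07 L.
L-tryptophan: 0.039% w/v = 0.39 g/L → 0.39 × 4.07 L = 1.59 g
Tris base: 0.54 g per 100 mL × 4070 mL ÷ 100 = 21.98 g
calcium chloride dihydrate: 0.084% w/v = 0.84 g/L → 0.84 × 4.07 L = 3.42 g
ammonium sulfate: 0.23% w/v = 2.3 g/L → 2.3 × 4.07 L = 9.36 g
L-glutamine: 2.1 g/L × 4.07 L = 8.55 g
ammonium chloride: 1.63 g/L × 4.07 L = 6.63 g
gellan gum: 0.97 g per 100 mL × 4070 mL ÷ 100 = 39.48 g

L-tryptophan 1.59 g; Tris base 21.98 g; calcium chloride dihydrate 3.42 g; ammonium sulfate 9.36 g; L-glutamine 8.55 g; ammonium chloride 6.63 g; gellan gum 39.48 g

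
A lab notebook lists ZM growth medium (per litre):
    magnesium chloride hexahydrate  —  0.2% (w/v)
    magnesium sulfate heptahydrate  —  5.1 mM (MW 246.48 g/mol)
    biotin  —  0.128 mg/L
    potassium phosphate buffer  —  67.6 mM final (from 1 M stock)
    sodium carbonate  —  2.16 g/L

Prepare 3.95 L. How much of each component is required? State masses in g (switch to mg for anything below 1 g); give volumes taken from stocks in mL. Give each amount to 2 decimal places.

magnesium chloride hexahydrate 7.90 g; magnesium sulfate heptahydrate 4.97 g; biotin 0.51 mg; potassium phosphate buffer 267.02 mL; sodium carbonate 8.53 g

Scale factor relative to 1 L: 3.95.
magnesium chloride hexahydrate: 0.2% w/v = 2 g/L → 2 × 3.95 L = 7.90 g
magnesium sulfate heptahydrate: 5.1 mmol/L × 246.48 g/mol × 3.95 L ÷ 1000 = 4.97 g
biotin: 0.128 mg/L × 3.95 L = 0.51 mg
potassium phosphate buffer: dilute stock: 67.6 mM × 3950 mL ÷ 1000 mM = 267.02 mL
sodium carbonate: 2.16 g/L × 3.95 L = 8.53 g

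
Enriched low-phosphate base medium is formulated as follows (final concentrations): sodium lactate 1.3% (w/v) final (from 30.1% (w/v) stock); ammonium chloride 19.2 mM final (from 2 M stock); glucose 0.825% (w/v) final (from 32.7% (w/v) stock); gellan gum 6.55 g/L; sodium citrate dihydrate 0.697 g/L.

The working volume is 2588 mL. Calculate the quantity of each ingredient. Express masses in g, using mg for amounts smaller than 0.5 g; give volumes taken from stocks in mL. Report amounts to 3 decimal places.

sodium lactate 111.774 mL; ammonium chloride 24.845 mL; glucose 65.294 mL; gellan gum 16.951 g; sodium citrate dihydrate 1.804 g

Target volume = 2588 mL = 2.588 L.
sodium lactate: dilute stock: 1.3% ÷ 30.1% × 2588 mL = 111.774 mL
ammonium chloride: dilute stock: 19.2 mM × 2588 mL ÷ 2000 mM = 24.845 mL
glucose: V = C2·V2/C1 = 0.825% ÷ 32.7% × 2588 mL = 65.294 mL
gellan gum: 6.55 g/L × 2.588 L = 16.951 g
sodium citrate dihydrate: 0.697 g/L × 2.588 L = 1.804 g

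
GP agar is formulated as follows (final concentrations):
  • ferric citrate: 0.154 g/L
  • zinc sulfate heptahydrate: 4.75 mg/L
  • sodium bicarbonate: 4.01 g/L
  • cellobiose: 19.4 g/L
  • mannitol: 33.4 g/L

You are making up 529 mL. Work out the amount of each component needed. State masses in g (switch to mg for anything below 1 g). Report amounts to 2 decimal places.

Scale factor relative to 1 L: 0.529.
ferric citrate: 0.154 g/L × 0.529 L = 0.081466 g = 81.47 mg
zinc sulfate heptahydrate: 4.75 mg/L × 0.529 L = 2.51 mg
sodium bicarbonate: 4.01 g/L × 0.529 L = 2.12 g
cellobiose: 19.4 g/L × 0.529 L = 10.26 g
mannitol: 33.4 g/L × 0.529 L = 17.67 g

ferric citrate 81.47 mg; zinc sulfate heptahydrate 2.51 mg; sodium bicarbonate 2.12 g; cellobiose 10.26 g; mannitol 17.67 g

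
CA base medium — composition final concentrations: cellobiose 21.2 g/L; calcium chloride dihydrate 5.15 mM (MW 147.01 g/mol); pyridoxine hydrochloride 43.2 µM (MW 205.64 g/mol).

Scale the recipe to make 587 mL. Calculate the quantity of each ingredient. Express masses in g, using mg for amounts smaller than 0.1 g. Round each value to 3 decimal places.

Scale factor relative to 1 L: 0.587.
cellobiose: 21.2 g/L × 0.587 L = 12.444 g
calcium chloride dihydrate: 5.15 mmol/L × 147.01 g/mol × 0.587 L ÷ 1000 = 0.444 g
pyridoxine hydrochloride: 43.2 µmol/L × 205.64 g/mol × 0.587 L ÷ 1000 = 5.215 mg

cellobiose 12.444 g; calcium chloride dihydrate 0.444 g; pyridoxine hydrochloride 5.215 mg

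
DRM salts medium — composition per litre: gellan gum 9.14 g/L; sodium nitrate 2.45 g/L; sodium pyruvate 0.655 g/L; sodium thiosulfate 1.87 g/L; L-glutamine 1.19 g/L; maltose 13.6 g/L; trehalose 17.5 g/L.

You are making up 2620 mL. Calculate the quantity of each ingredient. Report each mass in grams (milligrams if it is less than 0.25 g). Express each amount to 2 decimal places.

Working volume: 2620 mL = 2.62 L.
gellan gum: 9.14 g/L × 2.62 L = 23.95 g
sodium nitrate: 2.45 g/L × 2.62 L = 6.42 g
sodium pyruvate: 0.655 g/L × 2.62 L = 1.72 g
sodium thiosulfate: 1.87 g/L × 2.62 L = 4.90 g
L-glutamine: 1.19 g/L × 2.62 L = 3.12 g
maltose: 13.6 g/L × 2.62 L = 35.63 g
trehalose: 17.5 g/L × 2.62 L = 45.85 g

gellan gum 23.95 g; sodium nitrate 6.42 g; sodium pyruvate 1.72 g; sodium thiosulfate 4.90 g; L-glutamine 3.12 g; maltose 35.63 g; trehalose 45.85 g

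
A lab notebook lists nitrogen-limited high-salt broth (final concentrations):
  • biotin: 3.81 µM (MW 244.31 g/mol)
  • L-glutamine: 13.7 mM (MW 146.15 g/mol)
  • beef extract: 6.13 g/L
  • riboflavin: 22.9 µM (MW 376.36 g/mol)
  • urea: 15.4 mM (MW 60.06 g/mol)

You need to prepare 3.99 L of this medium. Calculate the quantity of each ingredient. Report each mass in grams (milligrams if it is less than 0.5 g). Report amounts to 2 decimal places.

Working volume: 3.99 L.
biotin: 3.81 µmol/L × 244.31 g/mol × 3.99 L ÷ 1000 = 3.71 mg
L-glutamine: 13.7 mmol/L × 146.15 g/mol × 3.99 L ÷ 1000 = 7.99 g
beef extract: 6.13 g/L × 3.99 L = 24.46 g
riboflavin: 22.9 µmol/L × 376.36 g/mol × 3.99 L ÷ 1000 = 34.39 mg
urea: 15.4 mmol/L × 60.06 g/mol × 3.99 L ÷ 1000 = 3.69 g

biotin 3.71 mg; L-glutamine 7.99 g; beef extract 24.46 g; riboflavin 34.39 mg; urea 3.69 g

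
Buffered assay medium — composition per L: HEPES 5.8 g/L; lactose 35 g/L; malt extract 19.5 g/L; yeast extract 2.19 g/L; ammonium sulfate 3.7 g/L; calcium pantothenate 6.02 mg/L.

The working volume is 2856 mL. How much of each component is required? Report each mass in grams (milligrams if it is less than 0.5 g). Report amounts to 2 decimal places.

HEPES 16.56 g; lactose 99.96 g; malt extract 55.69 g; yeast extract 6.25 g; ammonium sulfate 10.57 g; calcium pantothenate 17.19 mg

Working volume: 2856 mL = 2.856 L.
HEPES: 5.8 g/L × 2.856 L = 16.56 g
lactose: 35 g/L × 2.856 L = 99.96 g
malt extract: 19.5 g/L × 2.856 L = 55.69 g
yeast extract: 2.19 g/L × 2.856 L = 6.25 g
ammonium sulfate: 3.7 g/L × 2.856 L = 10.57 g
calcium pantothenate: 6.02 mg/L × 2.856 L = 17.19 mg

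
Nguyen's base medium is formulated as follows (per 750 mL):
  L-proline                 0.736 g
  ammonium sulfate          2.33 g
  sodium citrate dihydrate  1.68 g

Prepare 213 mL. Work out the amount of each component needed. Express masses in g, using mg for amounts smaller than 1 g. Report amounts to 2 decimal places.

L-proline 209.02 mg; ammonium sulfate 661.72 mg; sodium citrate dihydrate 477.12 mg

Scale factor = 213 mL / 750 mL = 0.284.
L-proline: 0.736 g × (213 mL / 750 mL) = 0.209024 g = 209.02 mg
ammonium sulfate: 2.33 g × (213 mL / 750 mL) = 0.66172 g = 661.72 mg
sodium citrate dihydrate: 1.68 g × (213 mL / 750 mL) = 0.47712 g = 477.12 mg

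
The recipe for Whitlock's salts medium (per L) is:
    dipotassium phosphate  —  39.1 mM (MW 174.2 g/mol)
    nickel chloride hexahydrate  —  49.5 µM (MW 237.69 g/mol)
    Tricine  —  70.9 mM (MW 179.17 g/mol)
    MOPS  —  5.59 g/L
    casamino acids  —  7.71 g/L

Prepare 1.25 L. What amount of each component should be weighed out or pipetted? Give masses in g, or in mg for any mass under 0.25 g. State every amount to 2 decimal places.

Working volume: 1.25 L.
dipotassium phosphate: 39.1 mmol/L × 174.2 g/mol × 1.25 L ÷ 1000 = 8.51 g
nickel chloride hexahydrate: 49.5 µmol/L × 237.69 g/mol × 1.25 L ÷ 1000 = 14.71 mg
Tricine: 70.9 mmol/L × 179.17 g/mol × 1.25 L ÷ 1000 = 15.88 g
MOPS: 5.59 g/L × 1.25 L = 6.99 g
casamino acids: 7.71 g/L × 1.25 L = 9.64 g

dipotassium phosphate 8.51 g; nickel chloride hexahydrate 14.71 mg; Tricine 15.88 g; MOPS 6.99 g; casamino acids 9.64 g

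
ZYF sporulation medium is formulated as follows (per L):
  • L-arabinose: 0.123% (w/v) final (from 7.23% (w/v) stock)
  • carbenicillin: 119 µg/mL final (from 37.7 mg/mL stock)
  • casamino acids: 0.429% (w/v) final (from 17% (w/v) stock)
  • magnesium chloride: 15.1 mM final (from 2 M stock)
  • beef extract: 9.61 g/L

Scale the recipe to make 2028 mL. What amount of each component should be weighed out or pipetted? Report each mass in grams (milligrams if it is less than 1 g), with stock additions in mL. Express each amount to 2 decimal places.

L-arabinose 34.50 mL; carbenicillin 6.40 mL; casamino acids 51.18 mL; magnesium chloride 15.31 mL; beef extract 19.49 g

Target volume = 2028 mL = 2.028 L.
L-arabinose: C1V1 = C2V2 → 0.123% ÷ 7.23% × 2028 mL = 34.50 mL
carbenicillin: C1V1 = C2V2 → 119 µg/mL × 2028 mL ÷ 37700 µg/mL = 6.40 mL
casamino acids: V = C2·V2/C1 = 0.429% ÷ 17% × 2028 mL = 51.18 mL
magnesium chloride: C1V1 = C2V2 → 15.1 mM × 2028 mL ÷ 2000 mM = 15.31 mL
beef extract: 9.61 g/L × 2.028 L = 19.49 g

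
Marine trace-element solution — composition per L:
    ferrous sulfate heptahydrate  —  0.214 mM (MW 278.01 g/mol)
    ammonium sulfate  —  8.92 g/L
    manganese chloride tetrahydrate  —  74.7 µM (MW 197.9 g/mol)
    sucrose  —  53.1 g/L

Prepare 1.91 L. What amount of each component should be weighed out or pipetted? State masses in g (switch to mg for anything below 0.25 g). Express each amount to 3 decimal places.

Working volume: 1.91 L.
ferrous sulfate heptahydrate: 0.214 mmol/L × 278.01 mg/mmol × 1.91 L = 113.634 mg
ammonium sulfate: 8.92 g/L × 1.91 L = 17.037 g
manganese chloride tetrahydrate: 74.7 µmol/L × 197.9 g/mol × 1.91 L ÷ 1000 = 28.236 mg
sucrose: 53.1 g/L × 1.91 L = 101.421 g

ferrous sulfate heptahydrate 113.634 mg; ammonium sulfate 17.037 g; manganese chloride tetrahydrate 28.236 mg; sucrose 101.421 g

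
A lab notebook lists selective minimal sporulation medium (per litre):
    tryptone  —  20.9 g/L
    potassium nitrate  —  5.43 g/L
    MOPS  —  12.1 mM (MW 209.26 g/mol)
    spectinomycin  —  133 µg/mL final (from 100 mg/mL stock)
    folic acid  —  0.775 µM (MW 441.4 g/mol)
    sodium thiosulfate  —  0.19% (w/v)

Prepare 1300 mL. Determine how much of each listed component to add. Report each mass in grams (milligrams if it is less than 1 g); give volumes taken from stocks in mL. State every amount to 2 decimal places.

tryptone 27.17 g; potassium nitrate 7.06 g; MOPS 3.29 g; spectinomycin 1.73 mL; folic acid 0.44 mg; sodium thiosulfate 2.47 g

Scale factor relative to 1 L: 1.3.
tryptone: 20.9 g/L × 1.3 L = 27.17 g
potassium nitrate: 5.43 g/L × 1.3 L = 7.06 g
MOPS: 12.1 mmol/L × 209.26 g/mol × 1.3 L ÷ 1000 = 3.29 g
spectinomycin: V = C2·V2/C1 = 133 µg/mL × 1300 mL ÷ 100000 µg/mL = 1.73 mL
folic acid: 0.775 µmol/L × 441.4 g/mol × 1.3 L ÷ 1000 = 0.44 mg
sodium thiosulfate: 0.19% w/v = 1.9 g/L → 1.9 × 1.3 L = 2.47 g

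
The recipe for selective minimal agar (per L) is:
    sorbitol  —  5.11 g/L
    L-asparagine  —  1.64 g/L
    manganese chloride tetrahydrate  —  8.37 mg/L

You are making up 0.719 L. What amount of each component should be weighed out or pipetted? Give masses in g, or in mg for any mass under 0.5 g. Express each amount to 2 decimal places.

sorbitol 3.67 g; L-asparagine 1.18 g; manganese chloride tetrahydrate 6.02 mg

Scale factor relative to 1 L: 0.719.
sorbitol: 5.11 g/L × 0.719 L = 3.67 g
L-asparagine: 1.64 g/L × 0.719 L = 1.18 g
manganese chloride tetrahydrate: 8.37 mg/L × 0.719 L = 6.02 mg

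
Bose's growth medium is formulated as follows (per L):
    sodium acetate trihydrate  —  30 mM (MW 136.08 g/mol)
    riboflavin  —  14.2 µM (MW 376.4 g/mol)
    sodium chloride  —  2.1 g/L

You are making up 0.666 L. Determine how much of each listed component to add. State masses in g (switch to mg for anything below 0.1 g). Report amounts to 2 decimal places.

Scale factor relative to 1 L: 0.666.
sodium acetate trihydrate: 30 mmol/L × 136.08 g/mol × 0.666 L ÷ 1000 = 2.72 g
riboflavin: 14.2 µmol/L × 376.4 g/mol × 0.666 L ÷ 1000 = 3.56 mg
sodium chloride: 2.1 g/L × 0.666 L = 1.40 g

sodium acetate trihydrate 2.72 g; riboflavin 3.56 mg; sodium chloride 1.40 g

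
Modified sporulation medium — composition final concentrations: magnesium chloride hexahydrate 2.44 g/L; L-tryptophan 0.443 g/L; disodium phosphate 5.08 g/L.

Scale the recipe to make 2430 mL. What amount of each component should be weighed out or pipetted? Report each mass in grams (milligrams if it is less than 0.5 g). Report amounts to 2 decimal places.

magnesium chloride hexahydrate 5.93 g; L-tryptophan 1.08 g; disodium phosphate 12.34 g

Working volume: 2430 mL = 2.43 L.
magnesium chloride hexahydrate: 2.44 g/L × 2.43 L = 5.93 g
L-tryptophan: 0.443 g/L × 2.43 L = 1.08 g
disodium phosphate: 5.08 g/L × 2.43 L = 12.34 g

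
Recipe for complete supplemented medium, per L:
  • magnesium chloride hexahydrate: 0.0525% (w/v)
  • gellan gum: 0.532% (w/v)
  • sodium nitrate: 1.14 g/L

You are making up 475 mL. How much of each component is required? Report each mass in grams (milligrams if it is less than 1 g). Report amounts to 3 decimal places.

magnesium chloride hexahydrate 249.375 mg; gellan gum 2.527 g; sodium nitrate 541.500 mg

Scale factor relative to 1 L: 0.475.
magnesium chloride hexahydrate: 0.0525% w/v = 0.525 g/L → 0.525 × 0.475 L = 0.249375 g = 249.375 mg
gellan gum: 0.532% w/v = 5.32 g/L → 5.32 × 0.475 L = 2.527 g
sodium nitrate: 1.14 g/L × 0.475 L = 0.5415 g = 541.500 mg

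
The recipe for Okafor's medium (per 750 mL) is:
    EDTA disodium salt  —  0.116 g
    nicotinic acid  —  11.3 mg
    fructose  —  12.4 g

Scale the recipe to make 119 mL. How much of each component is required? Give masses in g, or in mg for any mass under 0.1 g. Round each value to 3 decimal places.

Scale factor = 119 mL / 750 mL = 0.158667.
EDTA disodium salt: 0.116 g × (119 mL / 750 mL) = 0.0184053 g = 18.405 mg
nicotinic acid: 11.3 mg × (119 mL / 750 mL) = 1.793 mg
fructose: 12.4 g × (119 mL / 750 mL) = 1.967 g

EDTA disodium salt 18.405 mg; nicotinic acid 1.793 mg; fructose 1.967 g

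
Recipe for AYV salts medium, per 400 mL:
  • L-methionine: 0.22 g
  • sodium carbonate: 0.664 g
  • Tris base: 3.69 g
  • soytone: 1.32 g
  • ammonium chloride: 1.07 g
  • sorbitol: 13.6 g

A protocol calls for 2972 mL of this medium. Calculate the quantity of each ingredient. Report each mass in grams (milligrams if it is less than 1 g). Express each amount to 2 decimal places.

L-methionine 1.63 g; sodium carbonate 4.93 g; Tris base 27.42 g; soytone 9.81 g; ammonium chloride 7.95 g; sorbitol 101.05 g

Ratio of target to recipe volume: 2972 / 400 = 7.43.
L-methionine: 0.22 g × (2972 mL / 400 mL) = 1.63 g
sodium carbonate: 0.664 g × (2972 mL / 400 mL) = 4.93 g
Tris base: 3.69 g × (2972 mL / 400 mL) = 27.42 g
soytone: 1.32 g × (2972 mL / 400 mL) = 9.81 g
ammonium chloride: 1.07 g × (2972 mL / 400 mL) = 7.95 g
sorbitol: 13.6 g × (2972 mL / 400 mL) = 101.05 g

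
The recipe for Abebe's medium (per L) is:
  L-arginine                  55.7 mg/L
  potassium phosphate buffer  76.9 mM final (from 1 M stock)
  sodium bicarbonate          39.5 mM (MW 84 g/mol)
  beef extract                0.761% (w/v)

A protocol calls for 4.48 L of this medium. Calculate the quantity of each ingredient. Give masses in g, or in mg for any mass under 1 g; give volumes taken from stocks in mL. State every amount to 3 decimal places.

Working volume: 4.48 L.
L-arginine: 55.7 mg/L × 4.48 L = 249.536 mg
potassium phosphate buffer: dilute stock: 76.9 mM × 4480 mL ÷ 1000 mM = 344.512 mL
sodium bicarbonate: 39.5 mmol/L × 84 g/mol × 4.48 L ÷ 1000 = 14.865 g
beef extract: 0.761% w/v = 7.61 g/L → 7.61 × 4.48 L = 34.093 g

L-arginine 249.536 mg; potassium phosphate buffer 344.512 mL; sodium bicarbonate 14.865 g; beef extract 34.093 g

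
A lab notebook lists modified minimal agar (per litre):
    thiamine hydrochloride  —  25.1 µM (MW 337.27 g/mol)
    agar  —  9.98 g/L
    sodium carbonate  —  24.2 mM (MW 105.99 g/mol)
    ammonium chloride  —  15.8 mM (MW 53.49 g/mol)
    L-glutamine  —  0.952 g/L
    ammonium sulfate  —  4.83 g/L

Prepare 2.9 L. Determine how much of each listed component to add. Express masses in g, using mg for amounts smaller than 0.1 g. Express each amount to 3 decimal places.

thiamine hydrochloride 24.550 mg; agar 28.942 g; sodium carbonate 7.438 g; ammonium chloride 2.451 g; L-glutamine 2.761 g; ammonium sulfate 14.007 g

Scale factor relative to 1 L: 2.9.
thiamine hydrochloride: 25.1 µmol/L × 337.27 g/mol × 2.9 L ÷ 1000 = 24.550 mg
agar: 9.98 g/L × 2.9 L = 28.942 g
sodium carbonate: 24.2 mmol/L × 105.99 g/mol × 2.9 L ÷ 1000 = 7.438 g
ammonium chloride: 15.8 mmol/L × 53.49 g/mol × 2.9 L ÷ 1000 = 2.451 g
L-glutamine: 0.952 g/L × 2.9 L = 2.761 g
ammonium sulfate: 4.83 g/L × 2.9 L = 14.007 g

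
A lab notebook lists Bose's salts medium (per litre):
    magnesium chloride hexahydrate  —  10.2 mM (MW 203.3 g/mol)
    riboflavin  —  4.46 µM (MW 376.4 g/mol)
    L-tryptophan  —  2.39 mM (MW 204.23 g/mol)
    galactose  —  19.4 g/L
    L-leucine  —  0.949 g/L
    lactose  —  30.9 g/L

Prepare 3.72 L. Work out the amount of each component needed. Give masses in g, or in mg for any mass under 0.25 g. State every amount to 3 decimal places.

magnesium chloride hexahydrate 7.714 g; riboflavin 6.245 mg; L-tryptophan 1.816 g; galactose 72.168 g; L-leucine 3.530 g; lactose 114.948 g

Working volume: 3.72 L.
magnesium chloride hexahydrate: 10.2 mmol/L × 203.3 g/mol × 3.72 L ÷ 1000 = 7.714 g
riboflavin: 4.46 µmol/L × 376.4 g/mol × 3.72 L ÷ 1000 = 6.245 mg
L-tryptophan: 2.39 mmol/L × 204.23 g/mol × 3.72 L ÷ 1000 = 1.816 g
galactose: 19.4 g/L × 3.72 L = 72.168 g
L-leucine: 0.949 g/L × 3.72 L = 3.530 g
lactose: 30.9 g/L × 3.72 L = 114.948 g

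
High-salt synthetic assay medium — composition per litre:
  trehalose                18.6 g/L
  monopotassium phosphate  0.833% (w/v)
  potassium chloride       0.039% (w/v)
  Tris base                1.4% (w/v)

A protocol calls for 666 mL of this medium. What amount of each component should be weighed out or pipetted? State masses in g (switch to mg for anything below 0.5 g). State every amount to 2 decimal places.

trehalose 12.39 g; monopotassium phosphate 5.55 g; potassium chloride 259.74 mg; Tris base 9.32 g

Working volume: 666 mL = 0.666 L.
trehalose: 18.6 g/L × 0.666 L = 12.39 g
monopotassium phosphate: 0.833% w/v = 8.33 g/L → 8.33 × 0.666 L = 5.55 g
potassium chloride: 0.039% w/v = 0.39 g/L → 0.39 × 0.666 L = 0.25974 g = 259.74 mg
Tris base: 1.4 g per 100 mL × 666 mL ÷ 100 = 9.32 g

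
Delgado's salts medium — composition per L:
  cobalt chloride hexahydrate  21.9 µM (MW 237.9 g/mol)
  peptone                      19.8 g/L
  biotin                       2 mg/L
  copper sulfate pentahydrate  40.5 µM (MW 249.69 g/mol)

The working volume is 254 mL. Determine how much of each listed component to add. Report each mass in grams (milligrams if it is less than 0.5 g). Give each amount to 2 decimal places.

cobalt chloride hexahydrate 1.32 mg; peptone 5.03 g; biotin 0.51 mg; copper sulfate pentahydrate 2.57 mg

Working volume: 254 mL = 0.254 L.
cobalt chloride hexahydrate: 21.9 µmol/L × 237.9 g/mol × 0.254 L ÷ 1000 = 1.32 mg
peptone: 19.8 g/L × 0.254 L = 5.03 g
biotin: 2 mg/L × 0.254 L = 0.51 mg
copper sulfate pentahydrate: 40.5 µmol/L × 249.69 g/mol × 0.254 L ÷ 1000 = 2.57 mg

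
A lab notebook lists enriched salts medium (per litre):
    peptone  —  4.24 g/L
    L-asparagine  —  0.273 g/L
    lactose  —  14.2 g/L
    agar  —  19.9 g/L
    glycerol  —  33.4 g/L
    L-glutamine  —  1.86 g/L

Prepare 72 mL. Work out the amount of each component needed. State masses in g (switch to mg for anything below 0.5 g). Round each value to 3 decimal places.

Target volume = 72 mL = 0.072 L.
peptone: 4.24 g/L × 0.072 L = 0.30528 g = 305.280 mg
L-asparagine: 0.273 g/L × 0.072 L = 0.019656 g = 19.656 mg
lactose: 14.2 g/L × 0.072 L = 1.022 g
agar: 19.9 g/L × 0.072 L = 1.433 g
glycerol: 33.4 g/L × 0.072 L = 2.405 g
L-glutamine: 1.86 g/L × 0.072 L = 0.13392 g = 133.920 mg

peptone 305.280 mg; L-asparagine 19.656 mg; lactose 1.022 g; agar 1.433 g; glycerol 2.405 g; L-glutamine 133.920 mg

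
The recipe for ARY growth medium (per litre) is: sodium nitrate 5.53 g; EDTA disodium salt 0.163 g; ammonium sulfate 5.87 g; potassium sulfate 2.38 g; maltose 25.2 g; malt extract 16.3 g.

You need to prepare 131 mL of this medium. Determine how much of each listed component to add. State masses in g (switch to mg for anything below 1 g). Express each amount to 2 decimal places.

Scale factor = 131 mL / 1000 mL = 0.131.
sodium nitrate: 5.53 g × (131 mL / 1000 mL) = 0.72443 g = 724.43 mg
EDTA disodium salt: 0.163 g × (131 mL / 1000 mL) = 0.021353 g = 21.35 mg
ammonium sulfate: 5.87 g × (131 mL / 1000 mL) = 0.76897 g = 768.97 mg
potassium sulfate: 2.38 g × (131 mL / 1000 mL) = 0.31178 g = 311.78 mg
maltose: 25.2 g × (131 mL / 1000 mL) = 3.30 g
malt extract: 16.3 g × (131 mL / 1000 mL) = 2.14 g

sodium nitrate 724.43 mg; EDTA disodium salt 21.35 mg; ammonium sulfate 768.97 mg; potassium sulfate 311.78 mg; maltose 3.30 g; malt extract 2.14 g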